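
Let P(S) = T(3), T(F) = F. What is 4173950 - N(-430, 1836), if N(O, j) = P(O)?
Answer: 4173947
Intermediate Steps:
P(S) = 3
N(O, j) = 3
4173950 - N(-430, 1836) = 4173950 - 1*3 = 4173950 - 3 = 4173947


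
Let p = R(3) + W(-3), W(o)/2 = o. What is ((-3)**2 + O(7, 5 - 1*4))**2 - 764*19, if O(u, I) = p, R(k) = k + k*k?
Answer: -14291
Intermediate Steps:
R(k) = k + k**2
W(o) = 2*o
p = 6 (p = 3*(1 + 3) + 2*(-3) = 3*4 - 6 = 12 - 6 = 6)
O(u, I) = 6
((-3)**2 + O(7, 5 - 1*4))**2 - 764*19 = ((-3)**2 + 6)**2 - 764*19 = (9 + 6)**2 - 1*14516 = 15**2 - 14516 = 225 - 14516 = -14291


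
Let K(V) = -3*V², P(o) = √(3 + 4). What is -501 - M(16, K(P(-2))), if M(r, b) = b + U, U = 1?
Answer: -481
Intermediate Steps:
P(o) = √7
M(r, b) = 1 + b (M(r, b) = b + 1 = 1 + b)
-501 - M(16, K(P(-2))) = -501 - (1 - 3*(√7)²) = -501 - (1 - 3*7) = -501 - (1 - 21) = -501 - 1*(-20) = -501 + 20 = -481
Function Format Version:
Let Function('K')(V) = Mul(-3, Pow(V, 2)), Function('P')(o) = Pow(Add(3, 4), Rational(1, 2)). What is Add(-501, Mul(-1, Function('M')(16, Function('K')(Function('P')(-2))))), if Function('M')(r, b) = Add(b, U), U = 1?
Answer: -481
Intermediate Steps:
Function('P')(o) = Pow(7, Rational(1, 2))
Function('M')(r, b) = Add(1, b) (Function('M')(r, b) = Add(b, 1) = Add(1, b))
Add(-501, Mul(-1, Function('M')(16, Function('K')(Function('P')(-2))))) = Add(-501, Mul(-1, Add(1, Mul(-3, Pow(Pow(7, Rational(1, 2)), 2))))) = Add(-501, Mul(-1, Add(1, Mul(-3, 7)))) = Add(-501, Mul(-1, Add(1, -21))) = Add(-501, Mul(-1, -20)) = Add(-501, 20) = -481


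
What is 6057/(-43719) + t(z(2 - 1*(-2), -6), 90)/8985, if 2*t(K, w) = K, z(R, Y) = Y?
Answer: -6061478/43646135 ≈ -0.13888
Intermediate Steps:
t(K, w) = K/2
6057/(-43719) + t(z(2 - 1*(-2), -6), 90)/8985 = 6057/(-43719) + ((½)*(-6))/8985 = 6057*(-1/43719) - 3*1/8985 = -2019/14573 - 1/2995 = -6061478/43646135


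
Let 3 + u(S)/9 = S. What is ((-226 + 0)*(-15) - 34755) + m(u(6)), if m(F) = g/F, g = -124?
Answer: -846979/27 ≈ -31370.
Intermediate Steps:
u(S) = -27 + 9*S
m(F) = -124/F
((-226 + 0)*(-15) - 34755) + m(u(6)) = ((-226 + 0)*(-15) - 34755) - 124/(-27 + 9*6) = (-226*(-15) - 34755) - 124/(-27 + 54) = (3390 - 34755) - 124/27 = -31365 - 124*1/27 = -31365 - 124/27 = -846979/27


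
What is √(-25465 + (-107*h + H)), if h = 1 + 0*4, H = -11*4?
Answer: 4*I*√1601 ≈ 160.05*I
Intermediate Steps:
H = -44
h = 1 (h = 1 + 0 = 1)
√(-25465 + (-107*h + H)) = √(-25465 + (-107*1 - 44)) = √(-25465 + (-107 - 44)) = √(-25465 - 151) = √(-25616) = 4*I*√1601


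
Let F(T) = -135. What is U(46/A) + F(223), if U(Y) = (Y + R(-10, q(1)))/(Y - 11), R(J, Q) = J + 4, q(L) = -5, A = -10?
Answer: -10477/78 ≈ -134.32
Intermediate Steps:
R(J, Q) = 4 + J
U(Y) = (-6 + Y)/(-11 + Y) (U(Y) = (Y + (4 - 10))/(Y - 11) = (Y - 6)/(-11 + Y) = (-6 + Y)/(-11 + Y))
U(46/A) + F(223) = (-6 + 46/(-10))/(-11 + 46/(-10)) - 135 = (-6 + 46*(-⅒))/(-11 + 46*(-⅒)) - 135 = (-6 - 23/5)/(-11 - 23/5) - 135 = -53/5/(-78/5) - 135 = -5/78*(-53/5) - 135 = 53/78 - 135 = -10477/78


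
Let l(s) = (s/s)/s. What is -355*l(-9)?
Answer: 355/9 ≈ 39.444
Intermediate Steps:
l(s) = 1/s
-355*l(-9) = -355/(-9) = -355*(-1/9) = 355/9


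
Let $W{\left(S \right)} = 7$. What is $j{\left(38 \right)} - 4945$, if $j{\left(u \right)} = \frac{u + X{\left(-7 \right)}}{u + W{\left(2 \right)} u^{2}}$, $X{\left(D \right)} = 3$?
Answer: $- \frac{50171929}{10146} \approx -4945.0$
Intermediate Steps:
$j{\left(u \right)} = \frac{3 + u}{u + 7 u^{2}}$ ($j{\left(u \right)} = \frac{u + 3}{u + 7 u^{2}} = \frac{3 + u}{u + 7 u^{2}}$)
$j{\left(38 \right)} - 4945 = \frac{3 + 38}{38 \left(1 + 7 \cdot 38\right)} - 4945 = \frac{1}{38} \frac{1}{1 + 266} \cdot 41 - 4945 = \frac{1}{38} \cdot \frac{1}{267} \cdot 41 - 4945 = \frac{41}{10146} - 4945 = - \frac{50171929}{10146}$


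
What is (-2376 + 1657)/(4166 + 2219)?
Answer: -719/6385 ≈ -0.11261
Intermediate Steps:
(-2376 + 1657)/(4166 + 2219) = -719/6385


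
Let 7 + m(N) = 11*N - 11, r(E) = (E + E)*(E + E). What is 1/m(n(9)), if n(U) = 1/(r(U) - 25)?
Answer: -299/5371 ≈ -0.055669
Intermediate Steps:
r(E) = 4*E² (r(E) = (2*E)*(2*E) = 4*E²)
n(U) = 1/(-25 + 4*U²) (n(U) = 1/(4*U² - 25) = 1/(-25 + 4*U²))
m(N) = -18 + 11*N (m(N) = -7 + (11*N - 11) = -7 + (-11 + 11*N) = -18 + 11*N)
1/m(n(9)) = 1/(-18 + 11/(-25 + 4*9²)) = 1/(-18 + 11/(-25 + 4*81)) = 1/(-18 + 11/(-25 + 324)) = 1/(-18 + 11/299) = 1/(-5371/299) = -299/5371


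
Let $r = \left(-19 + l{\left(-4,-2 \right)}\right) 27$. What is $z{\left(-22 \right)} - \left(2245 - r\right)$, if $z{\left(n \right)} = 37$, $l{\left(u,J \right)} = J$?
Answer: $-2775$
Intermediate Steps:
$r = -567$ ($r = \left(-19 - 2\right) 27 = \left(-21\right) 27 = -567$)
$z{\left(-22 \right)} - \left(2245 - r\right) = 37 - \left(2245 - -567\right) = 37 - \left(2245 + 567\right) = 37 - 2812 = -2775$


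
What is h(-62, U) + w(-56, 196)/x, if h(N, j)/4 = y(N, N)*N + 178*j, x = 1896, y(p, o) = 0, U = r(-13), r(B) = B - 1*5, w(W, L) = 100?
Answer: -6074759/474 ≈ -12816.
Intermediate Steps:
r(B) = -5 + B (r(B) = B - 5 = -5 + B)
U = -18 (U = -5 - 13 = -18)
h(N, j) = 712*j (h(N, j) = 4*(0*N + 178*j) = 4*(0 + 178*j) = 4*(178*j) = 712*j)
h(-62, U) + w(-56, 196)/x = 712*(-18) + 100/1896 = -12816 + 100*(1/1896) = -12816 + 25/474 = -6074759/474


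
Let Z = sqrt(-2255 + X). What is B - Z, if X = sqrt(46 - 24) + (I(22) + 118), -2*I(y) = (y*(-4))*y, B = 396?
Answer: 396 - sqrt(-1169 + sqrt(22)) ≈ 396.0 - 34.122*I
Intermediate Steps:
I(y) = 2*y**2 (I(y) = -y*(-4)*y/2 = -(-4*y)*y/2 = -(-2)*y**2 = 2*y**2)
X = 1086 + sqrt(22) (X = sqrt(46 - 24) + (2*22**2 + 118) = sqrt(22) + (2*484 + 118) = sqrt(22) + (968 + 118) = sqrt(22) + 1086 = 1086 + sqrt(22) ≈ 1090.7)
Z = sqrt(-1169 + sqrt(22)) (Z = sqrt(-2255 + (1086 + sqrt(22))) = sqrt(-1169 + sqrt(22)) ≈ 34.122*I)
B - Z = 396 - sqrt(-1169 + sqrt(22))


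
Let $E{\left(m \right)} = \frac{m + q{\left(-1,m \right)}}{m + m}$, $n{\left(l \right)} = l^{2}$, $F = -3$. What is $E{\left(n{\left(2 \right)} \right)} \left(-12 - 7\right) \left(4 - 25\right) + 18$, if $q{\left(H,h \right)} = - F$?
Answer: $\frac{2937}{8} \approx 367.13$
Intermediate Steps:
$q{\left(H,h \right)} = 3$ ($q{\left(H,h \right)} = \left(-1\right) \left(-3\right) = 3$)
$E{\left(m \right)} = \frac{3 + m}{2 m}$ ($E{\left(m \right)} = \frac{m + 3}{m + m} = \frac{3 + m}{2 m}$)
$E{\left(n{\left(2 \right)} \right)} \left(-12 - 7\right) \left(4 - 25\right) + 18 = \frac{3 + 2^{2}}{2 \cdot 2^{2}} \left(-12 - 7\right) \left(4 - 25\right) + 18 = \frac{3 + 4}{2 \cdot 4} \left(\left(-19\right) \left(-21\right)\right) + 18 = \frac{1}{2} \cdot \frac{1}{4} \cdot 7 \cdot 399 + 18 = \frac{7}{8} \cdot 399 + 18 = \frac{2793}{8} + 18 = \frac{2937}{8}$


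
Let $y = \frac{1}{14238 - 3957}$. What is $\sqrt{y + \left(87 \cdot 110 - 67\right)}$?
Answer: $\frac{2 \sqrt{251114309166}}{10281} \approx 97.483$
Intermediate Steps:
$y = \frac{1}{10281} \approx 9.7267 \cdot 10^{-5}$
$\sqrt{y + \left(87 \cdot 110 - 67\right)} = \sqrt{\frac{1}{10281} + \left(87 \cdot 110 - 67\right)} = \sqrt{\frac{1}{10281} + \left(9570 - 67\right)} = \sqrt{\frac{1}{10281} + 9503} = \sqrt{\frac{97700344}{10281}} = \frac{2 \sqrt{251114309166}}{10281}$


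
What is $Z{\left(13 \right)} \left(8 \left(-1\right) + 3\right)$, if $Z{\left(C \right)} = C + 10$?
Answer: $-115$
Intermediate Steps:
$Z{\left(C \right)} = 10 + C$
$Z{\left(13 \right)} \left(8 \left(-1\right) + 3\right) = \left(10 + 13\right) \left(8 \left(-1\right) + 3\right) = 23 \left(-8 + 3\right) = 23 \left(-5\right) = -115$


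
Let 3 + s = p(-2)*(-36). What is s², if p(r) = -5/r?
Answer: 8649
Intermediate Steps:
s = -93 (s = -3 - 5/(-2)*(-36) = -3 - 5*(-½)*(-36) = -3 + (5/2)*(-36) = -3 - 90 = -93)
s² = (-93)² = 8649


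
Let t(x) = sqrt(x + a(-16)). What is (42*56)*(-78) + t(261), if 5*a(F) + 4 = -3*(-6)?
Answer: -183456 + sqrt(6595)/5 ≈ -1.8344e+5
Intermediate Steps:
a(F) = 14/5 (a(F) = -4/5 + (-3*(-6))/5 = -4/5 + (1/5)*18 = -4/5 + 18/5 = 14/5)
t(x) = sqrt(14/5 + x) (t(x) = sqrt(x + 14/5) = sqrt(14/5 + x))
(42*56)*(-78) + t(261) = (42*56)*(-78) + sqrt(70 + 25*261)/5 = 2352*(-78) + sqrt(70 + 6525)/5 = -183456 + sqrt(6595)/5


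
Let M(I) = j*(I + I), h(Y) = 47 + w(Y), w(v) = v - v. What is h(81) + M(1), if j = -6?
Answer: 35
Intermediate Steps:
w(v) = 0
h(Y) = 47 (h(Y) = 47 + 0 = 47)
M(I) = -12*I (M(I) = -6*(I + I) = -12*I)
h(81) + M(1) = 47 - 12*1 = 47 - 12 = 35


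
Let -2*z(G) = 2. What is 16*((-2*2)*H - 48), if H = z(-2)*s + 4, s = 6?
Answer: -640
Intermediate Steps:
z(G) = -1 (z(G) = -½*2 = -1)
H = -2 (H = -1*6 + 4 = -6 + 4 = -2)
16*((-2*2)*H - 48) = 16*(-2*2*(-2) - 48) = 16*(-4*(-2) - 48) = 16*(8 - 48) = 16*(-40) = -640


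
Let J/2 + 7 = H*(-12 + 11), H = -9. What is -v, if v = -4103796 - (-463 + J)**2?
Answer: 4314477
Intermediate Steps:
J = 4 (J = -14 + 2*(-9*(-12 + 11)) = -14 + 2*(-9*(-1)) = -14 + 2*9 = -14 + 18 = 4)
v = -4314477 (v = -4103796 - (-463 + 4)**2 = -4103796 - 1*(-459)**2 = -4103796 - 1*210681 = -4103796 - 210681 = -4314477)
-v = -1*(-4314477) = 4314477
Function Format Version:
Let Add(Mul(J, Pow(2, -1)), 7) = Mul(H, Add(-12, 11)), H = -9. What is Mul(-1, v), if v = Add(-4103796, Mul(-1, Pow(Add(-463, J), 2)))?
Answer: 4314477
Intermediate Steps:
J = 4 (J = Add(-14, Mul(2, Mul(-9, Add(-12, 11)))) = Add(-14, Mul(2, Mul(-9, -1))) = Add(-14, Mul(2, 9)) = Add(-14, 18) = 4)
v = -4314477 (v = Add(-4103796, Mul(-1, Pow(Add(-463, 4), 2))) = Add(-4103796, Mul(-1, Pow(-459, 2))) = Add(-4103796, Mul(-1, 210681)) = Add(-4103796, -210681) = -4314477)
Mul(-1, v) = Mul(-1, -4314477) = 4314477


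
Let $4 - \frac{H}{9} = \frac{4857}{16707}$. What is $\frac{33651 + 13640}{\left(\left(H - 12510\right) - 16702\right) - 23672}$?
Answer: $- \frac{263363579}{294325083} \approx -0.8948$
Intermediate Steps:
$H = \frac{185913}{5569}$ ($H = 36 - 9 \cdot \frac{4857}{16707} = 36 - 9 \cdot 4857 \cdot \frac{1}{16707} = 36 - \frac{14571}{5569} = \frac{185913}{5569} \approx 33.384$)
$\frac{33651 + 13640}{\left(\left(H - 12510\right) - 16702\right) - 23672} = \frac{33651 + 13640}{\left(\left(\frac{185913}{5569} - 12510\right) - 16702\right) - 23672} = \frac{47291}{\left(- \frac{69482277}{5569} - 16702\right) - 23672} = \frac{47291}{- \frac{162495715}{5569} - 23672} = \frac{47291}{- \frac{294325083}{5569}} = 47291 \left(- \frac{5569}{294325083}\right) = - \frac{263363579}{294325083}$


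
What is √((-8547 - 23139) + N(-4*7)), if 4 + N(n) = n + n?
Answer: I*√31746 ≈ 178.17*I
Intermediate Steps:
N(n) = -4 + 2*n (N(n) = -4 + (n + n) = -4 + 2*n)
√((-8547 - 23139) + N(-4*7)) = √((-8547 - 23139) + (-4 + 2*(-4*7))) = √(-31686 + (-4 + 2*(-28))) = √(-31686 + (-4 - 56)) = √(-31686 - 60) = √(-31746) = I*√31746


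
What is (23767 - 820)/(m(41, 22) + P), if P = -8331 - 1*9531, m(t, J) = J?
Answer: -22947/17840 ≈ -1.2863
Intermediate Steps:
P = -17862 (P = -8331 - 9531 = -17862)
(23767 - 820)/(m(41, 22) + P) = (23767 - 820)/(22 - 17862) = 22947/(-17840) = 22947*(-1/17840) = -22947/17840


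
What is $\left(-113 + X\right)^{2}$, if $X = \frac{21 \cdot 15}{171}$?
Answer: $\frac{4460544}{361} \approx 12356.0$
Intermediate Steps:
$X = \frac{35}{19}$ ($X = 315 \cdot \frac{1}{171} = \frac{35}{19} \approx 1.8421$)
$\left(-113 + X\right)^{2} = \left(-113 + \frac{35}{19}\right)^{2} = \left(- \frac{2112}{19}\right)^{2} = \frac{4460544}{361}$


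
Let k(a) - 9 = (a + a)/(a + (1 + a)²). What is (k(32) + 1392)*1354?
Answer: 2126572090/1121 ≈ 1.8970e+6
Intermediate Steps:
k(a) = 9 + 2*a/(a + (1 + a)²) (k(a) = 9 + (a + a)/(a + (1 + a)²) = 9 + (2*a)/(a + (1 + a)²) = 9 + 2*a/(a + (1 + a)²))
(k(32) + 1392)*1354 = ((9*(1 + 32)² + 11*32)/(32 + (1 + 32)²) + 1392)*1354 = ((9*33² + 352)/(32 + 33²) + 1392)*1354 = ((9*1089 + 352)/(32 + 1089) + 1392)*1354 = ((9801 + 352)/1121 + 1392)*1354 = ((1/1121)*10153 + 1392)*1354 = (10153/1121 + 1392)*1354 = (1570585/1121)*1354 = 2126572090/1121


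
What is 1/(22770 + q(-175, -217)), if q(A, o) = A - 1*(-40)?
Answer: 1/22635 ≈ 4.4179e-5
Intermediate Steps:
q(A, o) = 40 + A (q(A, o) = A + 40 = 40 + A)
1/(22770 + q(-175, -217)) = 1/(22770 + (40 - 175)) = 1/(22770 - 135) = 1/22635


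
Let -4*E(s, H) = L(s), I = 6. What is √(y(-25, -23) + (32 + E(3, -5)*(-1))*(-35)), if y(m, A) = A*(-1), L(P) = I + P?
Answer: I*√4703/2 ≈ 34.289*I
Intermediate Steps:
L(P) = 6 + P
E(s, H) = -3/2 - s/4 (E(s, H) = -(6 + s)/4 = -3/2 - s/4)
y(m, A) = -A
√(y(-25, -23) + (32 + E(3, -5)*(-1))*(-35)) = √(-1*(-23) + (32 + (-3/2 - ¼*3)*(-1))*(-35)) = √(23 + (32 + (-3/2 - ¾)*(-1))*(-35)) = √(23 + (32 - 9/4*(-1))*(-35)) = √(23 + (32 + 9/4)*(-35)) = √(23 + (137/4)*(-35)) = √(23 - 4795/4) = √(-4703/4) = I*√4703/2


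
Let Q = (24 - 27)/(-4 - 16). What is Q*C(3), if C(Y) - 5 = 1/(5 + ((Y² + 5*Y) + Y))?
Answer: 483/640 ≈ 0.75469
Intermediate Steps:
C(Y) = 5 + 1/(5 + Y² + 6*Y) (C(Y) = 5 + 1/(5 + ((Y² + 5*Y) + Y)) = 5 + 1/(5 + (Y² + 6*Y)) = 5 + 1/(5 + Y² + 6*Y))
Q = 3/20 (Q = -3/(-20) = -3*(-1/20) = 3/20 ≈ 0.15000)
Q*C(3) = 3*((26 + 5*3² + 30*3)/(5 + 3² + 6*3))/20 = 3*((26 + 5*9 + 90)/(5 + 9 + 18))/20 = 3*((26 + 45 + 90)/32)/20 = 3*((1/32)*161)/20 = (3/20)*(161/32) = 483/640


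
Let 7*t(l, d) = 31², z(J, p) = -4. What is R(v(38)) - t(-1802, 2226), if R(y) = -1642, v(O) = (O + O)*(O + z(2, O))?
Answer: -12455/7 ≈ -1779.3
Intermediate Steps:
t(l, d) = 961/7 (t(l, d) = (⅐)*31² = (⅐)*961 = 961/7)
v(O) = 2*O*(-4 + O) (v(O) = (O + O)*(O - 4) = (2*O)*(-4 + O) = 2*O*(-4 + O))
R(v(38)) - t(-1802, 2226) = -1642 - 1*961/7 = -1642 - 961/7 = -12455/7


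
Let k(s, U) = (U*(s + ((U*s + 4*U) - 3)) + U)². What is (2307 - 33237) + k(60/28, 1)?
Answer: -1513634/49 ≈ -30891.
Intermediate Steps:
k(s, U) = (U + U*(-3 + s + 4*U + U*s))² (k(s, U) = (U*(s + ((4*U + U*s) - 3)) + U)² = (U*(s + (-3 + 4*U + U*s)) + U)² = (U*(-3 + s + 4*U + U*s) + U)² = (U + U*(-3 + s + 4*U + U*s))²)
(2307 - 33237) + k(60/28, 1) = (2307 - 33237) + 1²*(-2 + 60/28 + 4*1 + 1*(60/28))² = -30930 + 1*(-2 + 60*(1/28) + 4 + 1*(60*(1/28)))² = -30930 + 1*(-2 + 15/7 + 4 + 1*(15/7))² = -30930 + 1*(-2 + 15/7 + 4 + 15/7)² = -30930 + 1*(44/7)² = -30930 + 1*(1936/49) = -30930 + 1936/49 = -1513634/49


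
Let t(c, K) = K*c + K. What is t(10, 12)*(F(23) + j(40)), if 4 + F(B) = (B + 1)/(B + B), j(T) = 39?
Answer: 107844/23 ≈ 4688.9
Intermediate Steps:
t(c, K) = K + K*c
F(B) = -4 + (1 + B)/(2*B) (F(B) = -4 + (B + 1)/(B + B) = -4 + (1 + B)/((2*B)) = -4 + (1 + B)*(1/(2*B)) = -4 + (1 + B)/(2*B))
t(10, 12)*(F(23) + j(40)) = (12*(1 + 10))*((1/2)*(1 - 7*23)/23 + 39) = (12*11)*((1/2)*(1/23)*(1 - 161) + 39) = 132*((1/2)*(1/23)*(-160) + 39) = 132*(-80/23 + 39) = 132*(817/23) = 107844/23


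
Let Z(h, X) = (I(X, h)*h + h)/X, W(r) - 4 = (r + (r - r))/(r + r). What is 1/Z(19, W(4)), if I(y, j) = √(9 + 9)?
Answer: -9/646 + 27*√2/646 ≈ 0.045176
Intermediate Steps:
I(y, j) = 3*√2 (I(y, j) = √18 = 3*√2)
W(r) = 9/2 (W(r) = 4 + (r + (r - r))/(r + r) = 4 + (r + 0)/((2*r)) = 4 + r*(1/(2*r)) = 4 + ½ = 9/2)
Z(h, X) = (h + 3*h*√2)/X (Z(h, X) = ((3*√2)*h + h)/X = (3*h*√2 + h)/X = (h + 3*h*√2)/X)
1/Z(19, W(4)) = 1/(19*(1 + 3*√2)/(9/2)) = 1/(19*(2/9)*(1 + 3*√2)) = 1/(38/9 + 38*√2/3)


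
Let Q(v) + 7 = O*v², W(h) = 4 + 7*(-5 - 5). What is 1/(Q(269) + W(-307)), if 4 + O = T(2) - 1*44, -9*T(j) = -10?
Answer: -9/30536999 ≈ -2.9472e-7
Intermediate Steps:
T(j) = 10/9 (T(j) = -⅑*(-10) = 10/9)
O = -422/9 (O = -4 + (10/9 - 1*44) = -4 + (10/9 - 44) = -4 - 386/9 = -422/9 ≈ -46.889)
W(h) = -66 (W(h) = 4 + 7*(-10) = 4 - 70 = -66)
Q(v) = -7 - 422*v²/9
1/(Q(269) + W(-307)) = 1/((-7 - 422/9*269²) - 66) = 1/((-7 - 422/9*72361) - 66) = 1/((-7 - 30536342/9) - 66) = 1/(-30536405/9 - 66) = 1/(-30536999/9) = -9/30536999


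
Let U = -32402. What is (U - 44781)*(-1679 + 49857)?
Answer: -3718522574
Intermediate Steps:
(U - 44781)*(-1679 + 49857) = (-32402 - 44781)*(-1679 + 49857) = -77183*48178 = -3718522574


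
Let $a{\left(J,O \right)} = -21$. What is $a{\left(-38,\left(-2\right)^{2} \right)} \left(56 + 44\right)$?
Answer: $-2100$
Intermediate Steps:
$a{\left(-38,\left(-2\right)^{2} \right)} \left(56 + 44\right) = - 21 \left(56 + 44\right) = \left(-21\right) 100 = -2100$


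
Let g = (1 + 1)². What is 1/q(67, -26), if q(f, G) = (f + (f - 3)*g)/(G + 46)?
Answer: 20/323 ≈ 0.061920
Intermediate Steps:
g = 4 (g = 2² = 4)
q(f, G) = (-12 + 5*f)/(46 + G) (q(f, G) = (f + (f - 3)*4)/(G + 46) = (f + (-3 + f)*4)/(46 + G) = (f + (-12 + 4*f))/(46 + G) = (-12 + 5*f)/(46 + G))
1/q(67, -26) = 1/((-12 + 5*67)/(46 - 26)) = 1/((-12 + 335)/20) = 1/((1/20)*323) = 1/(323/20) = 20/323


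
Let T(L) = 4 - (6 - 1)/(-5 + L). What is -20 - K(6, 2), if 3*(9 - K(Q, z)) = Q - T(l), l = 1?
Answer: -115/4 ≈ -28.750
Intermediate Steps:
T(L) = 4 - 5/(-5 + L)
K(Q, z) = 43/4 - Q/3 (K(Q, z) = 9 - (Q - (-25 + 4*1)/(-5 + 1))/3 = 9 - (Q - (-25 + 4)/(-4))/3 = 9 - (Q - (-1)*(-21)/4)/3 = 9 - (Q - 1*21/4)/3 = 9 - (Q - 21/4)/3 = 9 - (-21/4 + Q)/3 = 9 + (7/4 - Q/3) = 43/4 - Q/3)
-20 - K(6, 2) = -20 - (43/4 - ⅓*6) = -20 - (43/4 - 2) = -20 - 1*35/4 = -20 - 35/4 = -115/4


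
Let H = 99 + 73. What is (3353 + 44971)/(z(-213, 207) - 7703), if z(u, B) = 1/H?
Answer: -8311728/1324915 ≈ -6.2734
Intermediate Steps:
H = 172
z(u, B) = 1/172
(3353 + 44971)/(z(-213, 207) - 7703) = (3353 + 44971)/(1/172 - 7703) = 48324/(-1324915/172) = 48324*(-172/1324915) = -8311728/1324915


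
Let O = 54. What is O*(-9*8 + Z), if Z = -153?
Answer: -12150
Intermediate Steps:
O*(-9*8 + Z) = 54*(-9*8 - 153) = 54*(-72 - 153) = 54*(-225) = -12150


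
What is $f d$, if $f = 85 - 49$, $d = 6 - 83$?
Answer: $-2772$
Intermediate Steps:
$d = -77$
$f = 36$
$f d = 36 \left(-77\right) = -2772$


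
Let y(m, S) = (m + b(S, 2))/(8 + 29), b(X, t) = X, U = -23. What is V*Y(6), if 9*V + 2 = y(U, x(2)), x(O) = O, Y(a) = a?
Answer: -190/111 ≈ -1.7117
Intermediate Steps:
y(m, S) = S/37 + m/37 (y(m, S) = (m + S)/(8 + 29) = (S + m)/37 = (S + m)*(1/37) = S/37 + m/37)
V = -95/333 (V = -2/9 + ((1/37)*2 + (1/37)*(-23))/9 = -2/9 + (2/37 - 23/37)/9 = -2/9 + (⅑)*(-21/37) = -2/9 - 7/111 = -95/333 ≈ -0.28529)
V*Y(6) = -95/333*6 = -190/111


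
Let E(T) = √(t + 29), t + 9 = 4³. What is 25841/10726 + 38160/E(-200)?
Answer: 25841/10726 + 6360*√21/7 ≈ 4166.0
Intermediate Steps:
t = 55 (t = -9 + 4³ = -9 + 64 = 55)
E(T) = 2*√21 (E(T) = √(55 + 29) = √84 = 2*√21)
25841/10726 + 38160/E(-200) = 25841/10726 + 38160/((2*√21)) = 25841*(1/10726) + 38160*(√21/42) = 25841/10726 + 6360*√21/7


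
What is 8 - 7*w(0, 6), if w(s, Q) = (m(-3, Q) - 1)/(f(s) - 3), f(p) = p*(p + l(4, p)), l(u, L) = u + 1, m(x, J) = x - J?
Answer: -46/3 ≈ -15.333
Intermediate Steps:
l(u, L) = 1 + u
f(p) = p*(5 + p) (f(p) = p*(p + (1 + 4)) = p*(p + 5) = p*(5 + p))
w(s, Q) = (-4 - Q)/(-3 + s*(5 + s)) (w(s, Q) = ((-3 - Q) - 1)/(s*(5 + s) - 3) = (-4 - Q)/(-3 + s*(5 + s)))
8 - 7*w(0, 6) = 8 - 7*(-4 - 1*6)/(-3 + 0*(5 + 0)) = 8 - 7*(-4 - 6)/(-3 + 0*5) = 8 - 7*(-10)/(-3 + 0) = 8 - 7*(-10)/(-3) = 8 - (-7)*(-10)/3 = 8 - 7*10/3 = 8 - 70/3 = -46/3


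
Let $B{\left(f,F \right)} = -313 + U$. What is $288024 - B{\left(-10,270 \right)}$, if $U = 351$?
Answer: $287986$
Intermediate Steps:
$B{\left(f,F \right)} = 38$ ($B{\left(f,F \right)} = -313 + 351 = 38$)
$288024 - B{\left(-10,270 \right)} = 288024 - 38 = 287986$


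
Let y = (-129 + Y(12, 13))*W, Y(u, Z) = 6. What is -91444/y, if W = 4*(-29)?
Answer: -22861/3567 ≈ -6.4090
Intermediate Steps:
W = -116
y = 14268 (y = (-129 + 6)*(-116) = -123*(-116) = 14268)
-91444/y = -91444/14268 = -91444*1/14268 = -22861/3567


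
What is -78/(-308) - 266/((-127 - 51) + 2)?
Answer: 1087/616 ≈ 1.7646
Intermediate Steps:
-78/(-308) - 266/((-127 - 51) + 2) = -78*(-1/308) - 266/(-178 + 2) = 39/154 - 266/(-176) = 39/154 - 266*(-1/176) = 39/154 + 133/88 = 1087/616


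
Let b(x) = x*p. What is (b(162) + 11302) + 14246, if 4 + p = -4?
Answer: 24252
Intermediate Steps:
p = -8 (p = -4 - 4 = -8)
b(x) = -8*x (b(x) = x*(-8) = -8*x)
(b(162) + 11302) + 14246 = (-8*162 + 11302) + 14246 = (-1296 + 11302) + 14246 = 10006 + 14246 = 24252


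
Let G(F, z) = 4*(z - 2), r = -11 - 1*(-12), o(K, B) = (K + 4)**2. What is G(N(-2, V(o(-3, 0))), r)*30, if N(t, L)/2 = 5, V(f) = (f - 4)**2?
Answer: -120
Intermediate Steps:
o(K, B) = (4 + K)**2
V(f) = (-4 + f)**2
N(t, L) = 10 (N(t, L) = 2*5 = 10)
r = 1 (r = -11 + 12 = 1)
G(F, z) = -8 + 4*z (G(F, z) = 4*(-2 + z) = -8 + 4*z)
G(N(-2, V(o(-3, 0))), r)*30 = (-8 + 4*1)*30 = (-8 + 4)*30 = -4*30 = -120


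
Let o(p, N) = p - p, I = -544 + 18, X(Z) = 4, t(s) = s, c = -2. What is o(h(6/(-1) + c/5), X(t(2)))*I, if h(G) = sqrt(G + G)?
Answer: 0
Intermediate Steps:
h(G) = sqrt(2)*sqrt(G) (h(G) = sqrt(2*G) = sqrt(2)*sqrt(G))
I = -526
o(p, N) = 0
o(h(6/(-1) + c/5), X(t(2)))*I = 0*(-526) = 0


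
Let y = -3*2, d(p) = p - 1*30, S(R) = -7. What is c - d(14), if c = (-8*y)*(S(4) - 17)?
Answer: -1136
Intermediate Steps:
d(p) = -30 + p (d(p) = p - 30 = -30 + p)
y = -6
c = -1152 (c = (-8*(-6))*(-7 - 17) = 48*(-24) = -1152)
c - d(14) = -1152 - (-30 + 14) = -1152 - 1*(-16) = -1152 + 16 = -1136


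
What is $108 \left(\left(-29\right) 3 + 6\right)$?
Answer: $-8748$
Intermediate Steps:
$108 \left(\left(-29\right) 3 + 6\right) = 108 \left(-87 + 6\right) = 108 \left(-81\right) = -8748$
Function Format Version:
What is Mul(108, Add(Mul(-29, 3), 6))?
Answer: -8748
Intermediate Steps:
Mul(108, Add(Mul(-29, 3), 6)) = Mul(108, Add(-87, 6)) = Mul(108, -81) = -8748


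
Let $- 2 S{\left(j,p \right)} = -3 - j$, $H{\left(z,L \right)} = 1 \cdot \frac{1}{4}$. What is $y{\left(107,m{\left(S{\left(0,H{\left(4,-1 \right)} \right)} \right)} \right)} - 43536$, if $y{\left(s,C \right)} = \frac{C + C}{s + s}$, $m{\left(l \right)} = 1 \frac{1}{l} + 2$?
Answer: $- \frac{13975048}{321} \approx -43536.0$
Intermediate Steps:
$H{\left(z,L \right)} = \frac{1}{4}$ ($H{\left(z,L \right)} = 1 \cdot \frac{1}{4} = \frac{1}{4}$)
$S{\left(j,p \right)} = \frac{3}{2} + \frac{j}{2}$ ($S{\left(j,p \right)} = - \frac{-3 - j}{2} = \frac{3}{2} + \frac{j}{2}$)
$m{\left(l \right)} = 2 + \frac{1}{l}$ ($m{\left(l \right)} = \frac{1}{l} + 2 = 2 + \frac{1}{l}$)
$y{\left(s,C \right)} = \frac{C}{s}$ ($y{\left(s,C \right)} = \frac{2 C}{2 s} = 2 C \frac{1}{2 s} = \frac{C}{s}$)
$y{\left(107,m{\left(S{\left(0,H{\left(4,-1 \right)} \right)} \right)} \right)} - 43536 = \frac{2 + \frac{1}{\frac{3}{2} + \frac{1}{2} \cdot 0}}{107} - 43536 = \left(2 + \frac{1}{\frac{3}{2} + 0}\right) \frac{1}{107} - 43536 = \left(2 + \frac{1}{\frac{3}{2}}\right) \frac{1}{107} - 43536 = \left(2 + \frac{2}{3}\right) \frac{1}{107} - 43536 = \frac{8}{3} \cdot \frac{1}{107} - 43536 = \frac{8}{321} - 43536 = - \frac{13975048}{321}$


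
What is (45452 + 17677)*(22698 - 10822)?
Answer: 749720004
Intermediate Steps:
(45452 + 17677)*(22698 - 10822) = 63129*11876 = 749720004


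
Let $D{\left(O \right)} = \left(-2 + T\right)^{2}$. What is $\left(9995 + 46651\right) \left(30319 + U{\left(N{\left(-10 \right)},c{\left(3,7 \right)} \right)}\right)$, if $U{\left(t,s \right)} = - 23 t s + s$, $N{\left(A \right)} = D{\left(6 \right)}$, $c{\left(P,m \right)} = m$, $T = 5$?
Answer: $1635766542$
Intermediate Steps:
$D{\left(O \right)} = 9$ ($D{\left(O \right)} = \left(-2 + 5\right)^{2} = 3^{2} = 9$)
$N{\left(A \right)} = 9$
$U{\left(t,s \right)} = s - 23 s t$ ($U{\left(t,s \right)} = - 23 s t + s = s - 23 s t$)
$\left(9995 + 46651\right) \left(30319 + U{\left(N{\left(-10 \right)},c{\left(3,7 \right)} \right)}\right) = \left(9995 + 46651\right) \left(30319 + 7 \left(1 - 207\right)\right) = 56646 \left(30319 + 7 \left(1 - 207\right)\right) = 56646 \left(30319 + 7 \left(-206\right)\right) = 56646 \left(30319 - 1442\right) = 56646 \cdot 28877 = 1635766542$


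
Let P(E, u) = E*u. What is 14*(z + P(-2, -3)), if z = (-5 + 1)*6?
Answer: -252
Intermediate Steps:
z = -24 (z = -4*6 = -24)
14*(z + P(-2, -3)) = 14*(-24 - 2*(-3)) = 14*(-24 + 6) = 14*(-18) = -252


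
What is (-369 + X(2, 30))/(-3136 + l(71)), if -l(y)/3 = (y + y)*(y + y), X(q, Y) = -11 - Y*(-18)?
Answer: -40/15907 ≈ -0.0025146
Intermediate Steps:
X(q, Y) = -11 + 18*Y (X(q, Y) = -11 - (-18)*Y = -11 + 18*Y)
l(y) = -12*y**2 (l(y) = -3*(y + y)*(y + y) = -3*2*y*2*y = -12*y**2)
(-369 + X(2, 30))/(-3136 + l(71)) = (-369 + (-11 + 18*30))/(-3136 - 12*71**2) = (-369 + (-11 + 540))/(-3136 - 12*5041) = (-369 + 529)/(-3136 - 60492) = 160/(-63628) = 160*(-1/63628) = -40/15907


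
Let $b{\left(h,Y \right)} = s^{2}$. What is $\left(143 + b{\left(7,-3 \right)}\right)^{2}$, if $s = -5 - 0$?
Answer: $28224$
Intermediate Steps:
$s = -5$ ($s = -5 + 0 = -5$)
$b{\left(h,Y \right)} = 25$ ($b{\left(h,Y \right)} = \left(-5\right)^{2} = 25$)
$\left(143 + b{\left(7,-3 \right)}\right)^{2} = \left(143 + 25\right)^{2} = 168^{2} = 28224$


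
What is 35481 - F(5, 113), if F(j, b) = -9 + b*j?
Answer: 34925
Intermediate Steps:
35481 - F(5, 113) = 35481 - (-9 + 113*5) = 35481 - (-9 + 565) = 35481 - 1*556 = 35481 - 556 = 34925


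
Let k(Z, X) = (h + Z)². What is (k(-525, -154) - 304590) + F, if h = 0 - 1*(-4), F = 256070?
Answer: 222921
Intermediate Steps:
h = 4 (h = 0 + 4 = 4)
k(Z, X) = (4 + Z)²
(k(-525, -154) - 304590) + F = ((4 - 525)² - 304590) + 256070 = ((-521)² - 304590) + 256070 = (271441 - 304590) + 256070 = -33149 + 256070 = 222921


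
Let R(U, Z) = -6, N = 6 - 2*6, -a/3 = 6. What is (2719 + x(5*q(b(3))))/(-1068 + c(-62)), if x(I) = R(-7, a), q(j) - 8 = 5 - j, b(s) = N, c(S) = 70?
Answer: -2713/998 ≈ -2.7184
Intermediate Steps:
a = -18 (a = -3*6 = -18)
N = -6 (N = 6 - 12 = -6)
b(s) = -6
q(j) = 13 - j (q(j) = 8 + (5 - j) = 13 - j)
x(I) = -6
(2719 + x(5*q(b(3))))/(-1068 + c(-62)) = (2719 - 6)/(-1068 + 70) = 2713/(-998) = 2713*(-1/998) = -2713/998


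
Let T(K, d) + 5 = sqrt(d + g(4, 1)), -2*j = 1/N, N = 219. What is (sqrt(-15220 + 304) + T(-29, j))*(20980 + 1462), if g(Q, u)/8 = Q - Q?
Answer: -112210 + 44884*I*sqrt(3729) + 11221*I*sqrt(438)/219 ≈ -1.1221e+5 + 2.7419e+6*I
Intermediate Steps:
g(Q, u) = 0 (g(Q, u) = 8*(Q - Q) = 8*0 = 0)
j = -1/438 (j = -1/2/219 = -1/2*1/219 = -1/438 ≈ -0.0022831)
T(K, d) = -5 + sqrt(d) (T(K, d) = -5 + sqrt(d + 0) = -5 + sqrt(d))
(sqrt(-15220 + 304) + T(-29, j))*(20980 + 1462) = (sqrt(-15220 + 304) + (-5 + sqrt(-1/438)))*(20980 + 1462) = (sqrt(-14916) + (-5 + I*sqrt(438)/438))*22442 = (2*I*sqrt(3729) + (-5 + I*sqrt(438)/438))*22442 = (-5 + 2*I*sqrt(3729) + I*sqrt(438)/438)*22442 = -112210 + 44884*I*sqrt(3729) + 11221*I*sqrt(438)/219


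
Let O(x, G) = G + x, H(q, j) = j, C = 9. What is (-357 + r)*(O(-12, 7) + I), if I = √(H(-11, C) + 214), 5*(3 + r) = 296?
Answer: 1504 - 1504*√223/5 ≈ -2987.9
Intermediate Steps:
r = 281/5 (r = -3 + (⅕)*296 = -3 + 296/5 = 281/5 ≈ 56.200)
I = √223 (I = √(9 + 214) = √223 ≈ 14.933)
(-357 + r)*(O(-12, 7) + I) = (-357 + 281/5)*((7 - 12) + √223) = -1504*(-5 + √223)/5 = 1504 - 1504*√223/5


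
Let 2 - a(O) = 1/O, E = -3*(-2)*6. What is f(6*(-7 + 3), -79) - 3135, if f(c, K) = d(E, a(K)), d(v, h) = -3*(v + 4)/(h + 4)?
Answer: -299721/95 ≈ -3155.0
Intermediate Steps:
E = 36 (E = 6*6 = 36)
a(O) = 2 - 1/O
d(v, h) = -3*(4 + v)/(4 + h)
f(c, K) = -120/(6 - 1/K) (f(c, K) = 3*(-4 - 1*36)/(4 + (2 - 1/K)) = 3*(-4 - 36)/(6 - 1/K) = 3*(-40)/(6 - 1/K) = -120/(6 - 1/K))
f(6*(-7 + 3), -79) - 3135 = -120*(-79)/(-1 + 6*(-79)) - 3135 = -120*(-79)/(-1 - 474) - 3135 = -120*(-79)/(-475) - 3135 = -120*(-79)*(-1/475) - 3135 = -1896/95 - 3135 = -299721/95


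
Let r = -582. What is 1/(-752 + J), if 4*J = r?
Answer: -2/1795 ≈ -0.0011142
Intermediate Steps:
J = -291/2 (J = (1/4)*(-582) = -291/2 ≈ -145.50)
1/(-752 + J) = 1/(-752 - 291/2) = 1/(-1795/2) = -2/1795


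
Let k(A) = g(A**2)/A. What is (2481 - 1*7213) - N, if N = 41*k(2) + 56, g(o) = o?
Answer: -4870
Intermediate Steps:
k(A) = A (k(A) = A**2/A = A)
N = 138 (N = 41*2 + 56 = 82 + 56 = 138)
(2481 - 1*7213) - N = (2481 - 1*7213) - 1*138 = (2481 - 7213) - 138 = -4732 - 138 = -4870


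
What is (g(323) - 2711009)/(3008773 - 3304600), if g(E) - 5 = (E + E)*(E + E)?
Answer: 2293688/295827 ≈ 7.7535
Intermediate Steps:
g(E) = 5 + 4*E² (g(E) = 5 + (E + E)*(E + E) = 5 + (2*E)*(2*E) = 5 + 4*E²)
(g(323) - 2711009)/(3008773 - 3304600) = ((5 + 4*323²) - 2711009)/(3008773 - 3304600) = ((5 + 4*104329) - 2711009)/(-295827) = ((5 + 417316) - 2711009)*(-1/295827) = (417321 - 2711009)*(-1/295827) = -2293688*(-1/295827) = 2293688/295827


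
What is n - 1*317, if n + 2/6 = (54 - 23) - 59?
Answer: -1036/3 ≈ -345.33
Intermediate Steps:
n = -85/3 (n = -⅓ + ((54 - 23) - 59) = -⅓ + (31 - 59) = -⅓ - 28 = -85/3 ≈ -28.333)
n - 1*317 = -85/3 - 1*317 = -85/3 - 317 = -1036/3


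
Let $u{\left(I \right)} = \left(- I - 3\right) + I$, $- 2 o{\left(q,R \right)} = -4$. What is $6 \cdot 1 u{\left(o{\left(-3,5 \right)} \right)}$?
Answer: $-18$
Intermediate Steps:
$o{\left(q,R \right)} = 2$ ($o{\left(q,R \right)} = \left(- \frac{1}{2}\right) \left(-4\right) = 2$)
$u{\left(I \right)} = -3$ ($u{\left(I \right)} = \left(-3 - I\right) + I = -3$)
$6 \cdot 1 u{\left(o{\left(-3,5 \right)} \right)} = 6 \cdot 1 \left(-3\right) = 6 \left(-3\right) = -18$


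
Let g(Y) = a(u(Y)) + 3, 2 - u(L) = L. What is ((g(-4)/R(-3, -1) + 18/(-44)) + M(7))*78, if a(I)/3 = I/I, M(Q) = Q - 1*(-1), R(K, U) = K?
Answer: 4797/11 ≈ 436.09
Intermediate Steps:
u(L) = 2 - L
M(Q) = 1 + Q (M(Q) = Q + 1 = 1 + Q)
a(I) = 3 (a(I) = 3*(I/I) = 3*1 = 3)
g(Y) = 6 (g(Y) = 3 + 3 = 6)
((g(-4)/R(-3, -1) + 18/(-44)) + M(7))*78 = ((6/(-3) + 18/(-44)) + (1 + 7))*78 = ((6*(-1/3) + 18*(-1/44)) + 8)*78 = ((-2 - 9/22) + 8)*78 = (-53/22 + 8)*78 = (123/22)*78 = 4797/11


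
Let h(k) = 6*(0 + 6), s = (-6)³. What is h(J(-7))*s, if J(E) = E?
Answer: -7776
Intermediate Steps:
s = -216
h(k) = 36 (h(k) = 6*6 = 36)
h(J(-7))*s = 36*(-216) = -7776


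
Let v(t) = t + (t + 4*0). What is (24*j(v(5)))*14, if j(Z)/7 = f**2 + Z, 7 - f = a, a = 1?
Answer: 108192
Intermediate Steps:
f = 6 (f = 7 - 1*1 = 7 - 1 = 6)
v(t) = 2*t (v(t) = t + (t + 0) = t + t = 2*t)
j(Z) = 252 + 7*Z (j(Z) = 7*(6**2 + Z) = 7*(36 + Z) = 252 + 7*Z)
(24*j(v(5)))*14 = (24*(252 + 7*(2*5)))*14 = (24*(252 + 7*10))*14 = (24*(252 + 70))*14 = (24*322)*14 = 7728*14 = 108192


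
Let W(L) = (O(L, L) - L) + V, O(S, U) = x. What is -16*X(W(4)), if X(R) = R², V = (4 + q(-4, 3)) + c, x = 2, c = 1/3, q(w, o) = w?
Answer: -400/9 ≈ -44.444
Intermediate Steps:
c = ⅓ ≈ 0.33333
O(S, U) = 2
V = ⅓ (V = (4 - 4) + ⅓ = 0 + ⅓ = ⅓ ≈ 0.33333)
W(L) = 7/3 - L (W(L) = (2 - L) + ⅓ = 7/3 - L)
-16*X(W(4)) = -16*(7/3 - 1*4)² = -16*(7/3 - 4)² = -16*(-5/3)² = -16*25/9 = -400/9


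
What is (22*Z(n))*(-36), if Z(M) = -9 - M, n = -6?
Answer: 2376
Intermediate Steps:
(22*Z(n))*(-36) = (22*(-9 - 1*(-6)))*(-36) = (22*(-9 + 6))*(-36) = (22*(-3))*(-36) = -66*(-36) = 2376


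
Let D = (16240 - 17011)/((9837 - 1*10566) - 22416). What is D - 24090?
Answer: -185854093/7715 ≈ -24090.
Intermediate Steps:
D = 257/7715 (D = -771/((9837 - 10566) - 22416) = -771/(-729 - 22416) = -771/(-23145) = -771*(-1/23145) = 257/7715 ≈ 0.033312)
D - 24090 = 257/7715 - 24090 = -185854093/7715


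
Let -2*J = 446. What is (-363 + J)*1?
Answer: -586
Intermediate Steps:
J = -223 (J = -½*446 = -223)
(-363 + J)*1 = (-363 - 223)*1 = -586*1 = -586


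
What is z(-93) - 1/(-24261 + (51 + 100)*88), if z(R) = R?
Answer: -1020488/10973 ≈ -93.000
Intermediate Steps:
z(-93) - 1/(-24261 + (51 + 100)*88) = -93 - 1/(-24261 + (51 + 100)*88) = -93 - 1/(-24261 + 151*88) = -93 - 1/(-24261 + 13288) = -93 - 1/(-10973) = -93 - 1*(-1/10973) = -93 + 1/10973 = -1020488/10973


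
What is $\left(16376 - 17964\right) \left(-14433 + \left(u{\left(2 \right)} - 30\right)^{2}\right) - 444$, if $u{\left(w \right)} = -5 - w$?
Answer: $20745188$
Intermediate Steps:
$\left(16376 - 17964\right) \left(-14433 + \left(u{\left(2 \right)} - 30\right)^{2}\right) - 444 = \left(16376 - 17964\right) \left(-14433 + \left(\left(-5 - 2\right) - 30\right)^{2}\right) - 444 = - 1588 \left(-14433 + \left(\left(-5 - 2\right) - 30\right)^{2}\right) - 444 = - 1588 \left(-14433 + \left(-7 - 30\right)^{2}\right) - 444 = - 1588 \left(-14433 + \left(-37\right)^{2}\right) - 444 = - 1588 \left(-14433 + 1369\right) - 444 = \left(-1588\right) \left(-13064\right) - 444 = 20745632 - 444 = 20745188$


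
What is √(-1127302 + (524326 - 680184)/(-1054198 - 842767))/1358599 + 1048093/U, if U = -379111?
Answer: -1048093/379111 + 2*I*√1014142283552298495/2577214752035 ≈ -2.7646 + 0.0007815*I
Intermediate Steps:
√(-1127302 + (524326 - 680184)/(-1054198 - 842767))/1358599 + 1048093/U = √(-1127302 + (524326 - 680184)/(-1054198 - 842767))/1358599 + 1048093/(-379111) = √(-1127302 - 155858/(-1896965))*(1/1358599) + 1048093*(-1/379111) = √(-1127302 - 155858*(-1/1896965))*(1/1358599) - 1048093/379111 = √(-1127302 + 155858/1896965)*(1/1358599) - 1048093/379111 = √(-2138452282572/1896965)*(1/1358599) - 1048093/379111 = (2*I*√1014142283552298495/1896965)*(1/1358599) - 1048093/379111 = 2*I*√1014142283552298495/2577214752035 - 1048093/379111 = -1048093/379111 + 2*I*√1014142283552298495/2577214752035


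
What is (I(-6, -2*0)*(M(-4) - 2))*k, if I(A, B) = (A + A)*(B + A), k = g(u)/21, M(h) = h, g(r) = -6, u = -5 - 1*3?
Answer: 864/7 ≈ 123.43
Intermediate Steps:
u = -8 (u = -5 - 3 = -8)
k = -2/7 (k = -6/21 = -6*1/21 = -2/7 ≈ -0.28571)
I(A, B) = 2*A*(A + B) (I(A, B) = (2*A)*(A + B) = 2*A*(A + B))
(I(-6, -2*0)*(M(-4) - 2))*k = ((2*(-6)*(-6 - 2*0))*(-4 - 2))*(-2/7) = ((2*(-6)*(-6 + 0))*(-6))*(-2/7) = ((2*(-6)*(-6))*(-6))*(-2/7) = (72*(-6))*(-2/7) = -432*(-2/7) = 864/7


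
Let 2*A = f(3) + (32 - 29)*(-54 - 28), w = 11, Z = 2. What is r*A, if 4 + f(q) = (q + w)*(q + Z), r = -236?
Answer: 21240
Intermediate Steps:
f(q) = -4 + (2 + q)*(11 + q) (f(q) = -4 + (q + 11)*(q + 2) = -4 + (11 + q)*(2 + q) = -4 + (2 + q)*(11 + q))
A = -90 (A = ((18 + 3² + 13*3) + (32 - 29)*(-54 - 28))/2 = ((18 + 9 + 39) + 3*(-82))/2 = (66 - 246)/2 = (½)*(-180) = -90)
r*A = -236*(-90) = 21240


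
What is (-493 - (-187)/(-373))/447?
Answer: -184076/166731 ≈ -1.1040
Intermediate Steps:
(-493 - (-187)/(-373))/447 = (-493 - (-187)*(-1)/373)*(1/447) = (-493 - 1*187/373)*(1/447) = (-493 - 187/373)*(1/447) = -184076/373*1/447 = -184076/166731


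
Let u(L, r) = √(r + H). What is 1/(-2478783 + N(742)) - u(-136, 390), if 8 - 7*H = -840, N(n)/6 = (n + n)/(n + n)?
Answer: -1/2478777 - √25046/7 ≈ -22.608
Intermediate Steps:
N(n) = 6 (N(n) = 6*((n + n)/(n + n)) = 6*((2*n)/((2*n))) = 6*((2*n)*(1/(2*n))) = 6*1 = 6)
H = 848/7 (H = 8/7 - ⅐*(-840) = 8/7 + 120 = 848/7 ≈ 121.14)
u(L, r) = √(848/7 + r) (u(L, r) = √(r + 848/7) = √(848/7 + r))
1/(-2478783 + N(742)) - u(-136, 390) = 1/(-2478783 + 6) - √(5936 + 49*390)/7 = 1/(-2478777) - √(5936 + 19110)/7 = -1/2478777 - √25046/7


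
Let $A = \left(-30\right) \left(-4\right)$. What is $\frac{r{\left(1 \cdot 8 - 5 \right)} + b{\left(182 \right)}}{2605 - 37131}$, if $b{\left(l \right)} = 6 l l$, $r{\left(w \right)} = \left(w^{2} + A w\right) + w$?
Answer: $- \frac{99558}{17263} \approx -5.7671$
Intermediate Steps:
$A = 120$
$r{\left(w \right)} = w^{2} + 121 w$ ($r{\left(w \right)} = \left(w^{2} + 120 w\right) + w = w^{2} + 121 w$)
$b{\left(l \right)} = 6 l^{2}$
$\frac{r{\left(1 \cdot 8 - 5 \right)} + b{\left(182 \right)}}{2605 - 37131} = \frac{\left(1 \cdot 8 - 5\right) \left(121 + \left(1 \cdot 8 - 5\right)\right) + 6 \cdot 182^{2}}{2605 - 37131} = \frac{\left(8 - 5\right) \left(121 + \left(8 - 5\right)\right) + 6 \cdot 33124}{-34526} = \left(3 \left(121 + 3\right) + 198744\right) \left(- \frac{1}{34526}\right) = \left(3 \cdot 124 + 198744\right) \left(- \frac{1}{34526}\right) = \left(372 + 198744\right) \left(- \frac{1}{34526}\right) = 199116 \left(- \frac{1}{34526}\right) = - \frac{99558}{17263}$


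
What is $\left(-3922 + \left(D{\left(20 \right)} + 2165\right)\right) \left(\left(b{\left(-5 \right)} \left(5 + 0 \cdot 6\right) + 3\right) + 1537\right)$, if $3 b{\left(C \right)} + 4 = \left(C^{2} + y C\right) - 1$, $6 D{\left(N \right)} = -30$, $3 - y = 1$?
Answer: $- \frac{8228540}{3} \approx -2.7428 \cdot 10^{6}$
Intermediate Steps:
$y = 2$ ($y = 3 - 1 = 2$)
$D{\left(N \right)} = -5$ ($D{\left(N \right)} = \frac{1}{6} \left(-30\right) = -5$)
$b{\left(C \right)} = - \frac{5}{3} + \frac{C^{2}}{3} + \frac{2 C}{3}$ ($b{\left(C \right)} = - \frac{4}{3} + \frac{\left(C^{2} + 2 C\right) - 1}{3} = - \frac{4}{3} + \frac{-1 + C^{2} + 2 C}{3} = - \frac{4}{3} + \left(- \frac{1}{3} + \frac{C^{2}}{3} + \frac{2 C}{3}\right) = - \frac{5}{3} + \frac{C^{2}}{3} + \frac{2 C}{3}$)
$\left(-3922 + \left(D{\left(20 \right)} + 2165\right)\right) \left(\left(b{\left(-5 \right)} \left(5 + 0 \cdot 6\right) + 3\right) + 1537\right) = \left(-3922 + \left(-5 + 2165\right)\right) \left(\left(\left(- \frac{5}{3} + \frac{\left(-5\right)^{2}}{3} + \frac{2}{3} \left(-5\right)\right) \left(5 + 0 \cdot 6\right) + 3\right) + 1537\right) = \left(-3922 + 2160\right) \left(\left(\left(- \frac{5}{3} + \frac{1}{3} \cdot 25 - \frac{10}{3}\right) \left(5 + 0\right) + 3\right) + 1537\right) = - 1762 \left(\left(\left(- \frac{5}{3} + \frac{25}{3} - \frac{10}{3}\right) 5 + 3\right) + 1537\right) = - 1762 \left(\left(\frac{10}{3} \cdot 5 + 3\right) + 1537\right) = - 1762 \left(\left(\frac{50}{3} + 3\right) + 1537\right) = - 1762 \left(\frac{59}{3} + 1537\right) = \left(-1762\right) \frac{4670}{3} = - \frac{8228540}{3}$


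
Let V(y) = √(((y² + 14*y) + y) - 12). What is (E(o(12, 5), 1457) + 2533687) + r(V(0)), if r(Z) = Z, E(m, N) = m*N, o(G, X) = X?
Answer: 2540972 + 2*I*√3 ≈ 2.541e+6 + 3.4641*I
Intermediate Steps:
E(m, N) = N*m
V(y) = √(-12 + y² + 15*y) (V(y) = √((y² + 15*y) - 12) = √(-12 + y² + 15*y))
(E(o(12, 5), 1457) + 2533687) + r(V(0)) = (1457*5 + 2533687) + √(-12 + 0² + 15*0) = (7285 + 2533687) + √(-12 + 0 + 0) = 2540972 + √(-12) = 2540972 + 2*I*√3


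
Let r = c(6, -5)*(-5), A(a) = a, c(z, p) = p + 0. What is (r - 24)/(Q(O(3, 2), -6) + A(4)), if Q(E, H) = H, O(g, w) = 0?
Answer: -½ ≈ -0.50000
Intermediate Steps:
c(z, p) = p
r = 25 (r = -5*(-5) = 25)
(r - 24)/(Q(O(3, 2), -6) + A(4)) = (25 - 24)/(-6 + 4) = 1/(-2) = -½*1 = -½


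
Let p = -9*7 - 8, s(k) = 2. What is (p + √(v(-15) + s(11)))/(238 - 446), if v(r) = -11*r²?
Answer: 71/208 - I*√2473/208 ≈ 0.34135 - 0.23908*I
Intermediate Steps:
p = -71 (p = -63 - 8 = -71)
(p + √(v(-15) + s(11)))/(238 - 446) = (-71 + √(-11*(-15)² + 2))/(238 - 446) = (-71 + √(-11*225 + 2))/(-208) = (-71 + √(-2475 + 2))*(-1/208) = (-71 + √(-2473))*(-1/208) = (-71 + I*√2473)*(-1/208) = 71/208 - I*√2473/208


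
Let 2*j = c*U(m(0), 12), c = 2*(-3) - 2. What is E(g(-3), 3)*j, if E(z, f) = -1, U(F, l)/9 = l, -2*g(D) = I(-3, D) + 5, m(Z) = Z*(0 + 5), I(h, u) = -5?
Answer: 432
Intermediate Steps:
m(Z) = 5*Z (m(Z) = Z*5 = 5*Z)
g(D) = 0 (g(D) = -(-5 + 5)/2 = -1/2*0 = 0)
U(F, l) = 9*l
c = -8 (c = -6 - 2 = -8)
j = -432 (j = (-72*12)/2 = (-8*108)/2 = (1/2)*(-864) = -432)
E(g(-3), 3)*j = -1*(-432) = 432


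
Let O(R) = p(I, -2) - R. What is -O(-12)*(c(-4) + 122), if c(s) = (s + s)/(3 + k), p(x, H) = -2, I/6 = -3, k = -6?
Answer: -3740/3 ≈ -1246.7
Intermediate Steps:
I = -18 (I = 6*(-3) = -18)
O(R) = -2 - R
c(s) = -2*s/3 (c(s) = (s + s)/(3 - 6) = (2*s)/(-3) = (2*s)*(-1/3) = -2*s/3)
-O(-12)*(c(-4) + 122) = -(-2 - 1*(-12))*(-2/3*(-4) + 122) = -(-2 + 12)*(8/3 + 122) = -10*374/3 = -1*3740/3 = -3740/3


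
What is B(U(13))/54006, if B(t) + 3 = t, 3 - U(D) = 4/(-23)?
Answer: 2/621069 ≈ 3.2203e-6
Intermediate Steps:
U(D) = 73/23 (U(D) = 3 - 4/(-23) = 3 - 4*(-1)/23 = 3 - 1*(-4/23) = 3 + 4/23 = 73/23)
B(t) = -3 + t
B(U(13))/54006 = (-3 + 73/23)/54006 = (4/23)*(1/54006) = 2/621069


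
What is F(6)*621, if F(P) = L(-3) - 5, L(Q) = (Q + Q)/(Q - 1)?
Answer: -4347/2 ≈ -2173.5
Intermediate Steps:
L(Q) = 2*Q/(-1 + Q) (L(Q) = (2*Q)/(-1 + Q) = 2*Q/(-1 + Q))
F(P) = -7/2 (F(P) = 2*(-3)/(-1 - 3) - 5 = 2*(-3)/(-4) - 5 = 2*(-3)*(-¼) - 5 = 3/2 - 5 = -7/2)
F(6)*621 = -7/2*621 = -4347/2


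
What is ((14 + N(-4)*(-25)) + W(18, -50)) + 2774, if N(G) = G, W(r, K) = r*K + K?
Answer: 1938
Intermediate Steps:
W(r, K) = K + K*r (W(r, K) = K*r + K = K + K*r)
((14 + N(-4)*(-25)) + W(18, -50)) + 2774 = ((14 - 4*(-25)) - 50*(1 + 18)) + 2774 = ((14 + 100) - 50*19) + 2774 = (114 - 950) + 2774 = -836 + 2774 = 1938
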